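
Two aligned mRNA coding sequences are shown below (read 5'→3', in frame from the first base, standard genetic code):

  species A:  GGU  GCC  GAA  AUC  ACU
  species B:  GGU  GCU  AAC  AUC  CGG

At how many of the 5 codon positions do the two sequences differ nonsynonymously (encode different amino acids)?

Codon 1: GGU Gly / GGU Gly — identical.
Codon 2: GCC Ala / GCU Ala — synonymous.
Codon 3: GAA Glu / AAC Asn — nonsynonymous.
Codon 4: AUC Ile / AUC Ile — identical.
Codon 5: ACU Thr / CGG Arg — nonsynonymous.
Nonsynonymous differences: 2.

2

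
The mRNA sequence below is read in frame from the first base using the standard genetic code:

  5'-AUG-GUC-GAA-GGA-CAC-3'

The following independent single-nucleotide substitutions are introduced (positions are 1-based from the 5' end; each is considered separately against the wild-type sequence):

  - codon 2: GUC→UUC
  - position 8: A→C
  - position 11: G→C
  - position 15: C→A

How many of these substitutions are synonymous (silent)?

Codon 2: GUC (Val) → UUC (Phe) — missense.
Codon 3: GAA (Glu) → GCA (Ala) — missense.
Codon 4: GGA (Gly) → GCA (Ala) — missense.
Codon 5: CAC (His) → CAA (Gln) — missense.
Synonymous: 0 of 4.

0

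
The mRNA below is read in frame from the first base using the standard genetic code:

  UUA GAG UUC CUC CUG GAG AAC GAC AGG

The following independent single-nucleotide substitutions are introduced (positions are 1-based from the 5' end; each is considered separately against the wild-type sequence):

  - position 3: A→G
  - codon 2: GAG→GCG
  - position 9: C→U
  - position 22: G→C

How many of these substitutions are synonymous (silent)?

2

Codon 1: UUA (Leu) → UUG (Leu) — synonymous.
Codon 2: GAG (Glu) → GCG (Ala) — missense.
Codon 3: UUC (Phe) → UUU (Phe) — synonymous.
Codon 8: GAC (Asp) → CAC (His) — missense.
Synonymous: 2 of 4.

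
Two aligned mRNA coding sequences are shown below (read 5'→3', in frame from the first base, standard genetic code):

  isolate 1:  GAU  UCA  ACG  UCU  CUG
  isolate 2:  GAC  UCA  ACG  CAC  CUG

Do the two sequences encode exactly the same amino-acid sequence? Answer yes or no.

Codon 1: GAU Asp / GAC Asp — synonymous.
Codon 2: UCA Ser / UCA Ser — identical.
Codon 3: ACG Thr / ACG Thr — identical.
Codon 4: UCU Ser / CAC His — nonsynonymous.
Codon 5: CUG Leu / CUG Leu — identical.
Nonsynonymous differences: 1 → different protein.

no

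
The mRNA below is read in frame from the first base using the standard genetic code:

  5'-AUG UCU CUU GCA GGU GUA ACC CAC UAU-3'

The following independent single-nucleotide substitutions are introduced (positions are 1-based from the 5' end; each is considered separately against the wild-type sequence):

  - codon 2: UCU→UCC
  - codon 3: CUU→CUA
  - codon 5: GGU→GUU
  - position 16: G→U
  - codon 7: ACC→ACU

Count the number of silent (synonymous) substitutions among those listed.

3

Codon 2: UCU (Ser) → UCC (Ser) — synonymous.
Codon 3: CUU (Leu) → CUA (Leu) — synonymous.
Codon 5: GGU (Gly) → GUU (Val) — missense.
Codon 6: GUA (Val) → UUA (Leu) — missense.
Codon 7: ACC (Thr) → ACU (Thr) — synonymous.
Synonymous: 3 of 5.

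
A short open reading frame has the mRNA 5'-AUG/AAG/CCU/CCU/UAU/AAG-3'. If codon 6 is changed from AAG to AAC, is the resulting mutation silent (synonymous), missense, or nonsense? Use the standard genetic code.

missense

Position 18 falls in codon 6: AAG → Lys.
After the substitution the codon is AAC → Asn.
Lys ≠ Asn, so this is a missense mutation.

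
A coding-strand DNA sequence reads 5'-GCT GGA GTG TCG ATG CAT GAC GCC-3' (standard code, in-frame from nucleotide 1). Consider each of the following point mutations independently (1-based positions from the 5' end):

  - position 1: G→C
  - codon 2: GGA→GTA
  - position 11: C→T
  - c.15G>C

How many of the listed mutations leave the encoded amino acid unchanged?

Codon 1: GCT (Ala) → CCT (Pro) — missense.
Codon 2: GGA (Gly) → GTA (Val) — missense.
Codon 4: TCG (Ser) → TTG (Leu) — missense.
Codon 5: ATG (Met) → ATC (Ile) — missense.
Synonymous: 0 of 4.

0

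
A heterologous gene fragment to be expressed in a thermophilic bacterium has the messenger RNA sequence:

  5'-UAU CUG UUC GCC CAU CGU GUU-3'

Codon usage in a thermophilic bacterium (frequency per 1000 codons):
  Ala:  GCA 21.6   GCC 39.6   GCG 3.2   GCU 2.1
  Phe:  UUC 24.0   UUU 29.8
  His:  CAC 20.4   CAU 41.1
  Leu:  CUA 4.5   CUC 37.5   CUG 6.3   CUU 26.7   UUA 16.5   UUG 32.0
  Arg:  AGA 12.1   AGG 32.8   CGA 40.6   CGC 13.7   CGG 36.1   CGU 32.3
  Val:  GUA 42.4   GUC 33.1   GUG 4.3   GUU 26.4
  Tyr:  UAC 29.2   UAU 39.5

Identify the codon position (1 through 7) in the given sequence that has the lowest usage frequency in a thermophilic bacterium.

Codon 1 UAU (Tyr): 39.5 per 1000.
Codon 2 CUG (Leu): 6.3 per 1000.
Codon 3 UUC (Phe): 24.0 per 1000.
Codon 4 GCC (Ala): 39.6 per 1000.
Codon 5 CAU (His): 41.1 per 1000.
Codon 6 CGU (Arg): 32.3 per 1000.
Codon 7 GUU (Val): 26.4 per 1000.
Lowest frequency is 6.3 at codon 2.

2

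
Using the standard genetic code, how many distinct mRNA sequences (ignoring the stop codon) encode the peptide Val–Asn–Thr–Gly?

Val: 4 codons.
Asn: 2 codons.
Thr: 4 codons.
Gly: 4 codons.
4 × 2 × 4 × 4 = 128.

128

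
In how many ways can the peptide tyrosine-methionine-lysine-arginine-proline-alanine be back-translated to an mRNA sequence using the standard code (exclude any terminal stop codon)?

Tyr: 2 codons.
Met: 1 codon.
Lys: 2 codons.
Arg: 6 codons.
Pro: 4 codons.
Ala: 4 codons.
2 × 1 × 2 × 6 × 4 × 4 = 384.

384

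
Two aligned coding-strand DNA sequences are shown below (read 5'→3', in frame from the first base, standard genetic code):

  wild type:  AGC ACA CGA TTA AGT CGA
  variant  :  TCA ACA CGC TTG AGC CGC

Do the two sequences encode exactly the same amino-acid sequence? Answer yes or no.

Codon 1: AGC Ser / TCA Ser — synonymous.
Codon 2: ACA Thr / ACA Thr — identical.
Codon 3: CGA Arg / CGC Arg — synonymous.
Codon 4: TTA Leu / TTG Leu — synonymous.
Codon 5: AGT Ser / AGC Ser — synonymous.
Codon 6: CGA Arg / CGC Arg — synonymous.
Nonsynonymous differences: 0 → same protein.

yes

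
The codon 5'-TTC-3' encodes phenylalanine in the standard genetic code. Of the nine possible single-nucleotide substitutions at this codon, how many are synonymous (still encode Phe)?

1

Position 1: none → 0 synonymous.
Position 2: none → 0 synonymous.
Position 3: TTT → 1 synonymous.
Total: 0 + 0 + 1 = 1.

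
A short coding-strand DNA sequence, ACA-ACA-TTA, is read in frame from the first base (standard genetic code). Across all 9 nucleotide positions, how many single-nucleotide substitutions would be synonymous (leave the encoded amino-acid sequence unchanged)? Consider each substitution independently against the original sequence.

Codon 1 (ACA, Thr): 3 synonymous substitutions.
Codon 2 (ACA, Thr): 3 synonymous substitutions.
Codon 3 (TTA, Leu): 2 synonymous substitutions.
Total: 3 + 3 + 2 = 8.

8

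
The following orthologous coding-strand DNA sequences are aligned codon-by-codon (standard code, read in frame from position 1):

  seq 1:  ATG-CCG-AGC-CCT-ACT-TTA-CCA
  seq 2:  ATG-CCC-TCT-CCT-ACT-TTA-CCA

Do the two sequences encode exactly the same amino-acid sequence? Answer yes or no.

yes

Codon 1: ATG Met / ATG Met — identical.
Codon 2: CCG Pro / CCC Pro — synonymous.
Codon 3: AGC Ser / TCT Ser — synonymous.
Codon 4: CCT Pro / CCT Pro — identical.
Codon 5: ACT Thr / ACT Thr — identical.
Codon 6: TTA Leu / TTA Leu — identical.
Codon 7: CCA Pro / CCA Pro — identical.
Nonsynonymous differences: 0 → same protein.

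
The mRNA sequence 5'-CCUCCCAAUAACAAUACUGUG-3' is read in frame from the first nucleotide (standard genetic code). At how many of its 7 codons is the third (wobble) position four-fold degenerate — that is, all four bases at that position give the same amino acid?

Codon 1 CCU (Pro): third position 4-fold.
Codon 2 CCC (Pro): third position 4-fold.
Codon 3 AAU (Asn): third position 2-fold.
Codon 4 AAC (Asn): third position 2-fold.
Codon 5 AAU (Asn): third position 2-fold.
Codon 6 ACU (Thr): third position 4-fold.
Codon 7 GUG (Val): third position 4-fold.
Four-fold degenerate third positions: 4.

4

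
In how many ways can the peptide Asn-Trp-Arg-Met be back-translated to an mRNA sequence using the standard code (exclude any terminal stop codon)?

Asn: 2 codons.
Trp: 1 codon.
Arg: 6 codons.
Met: 1 codon.
2 × 1 × 6 × 1 = 12.

12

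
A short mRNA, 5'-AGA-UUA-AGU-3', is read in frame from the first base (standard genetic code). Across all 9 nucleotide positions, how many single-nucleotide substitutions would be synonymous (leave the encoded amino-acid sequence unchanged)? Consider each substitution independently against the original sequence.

Codon 1 (AGA, Arg): 2 synonymous substitutions.
Codon 2 (UUA, Leu): 2 synonymous substitutions.
Codon 3 (AGU, Ser): 1 synonymous substitution.
Total: 2 + 2 + 1 = 5.

5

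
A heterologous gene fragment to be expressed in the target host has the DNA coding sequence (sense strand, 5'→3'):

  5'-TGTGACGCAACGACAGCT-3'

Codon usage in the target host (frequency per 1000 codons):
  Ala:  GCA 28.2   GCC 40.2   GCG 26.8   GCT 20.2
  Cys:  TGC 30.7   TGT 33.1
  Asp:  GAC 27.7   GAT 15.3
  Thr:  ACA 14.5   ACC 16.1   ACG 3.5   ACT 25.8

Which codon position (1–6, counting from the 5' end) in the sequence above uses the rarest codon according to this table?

Codon 1 TGT (Cys): 33.1 per 1000.
Codon 2 GAC (Asp): 27.7 per 1000.
Codon 3 GCA (Ala): 28.2 per 1000.
Codon 4 ACG (Thr): 3.5 per 1000.
Codon 5 ACA (Thr): 14.5 per 1000.
Codon 6 GCT (Ala): 20.2 per 1000.
Lowest frequency is 3.5 at codon 4.

4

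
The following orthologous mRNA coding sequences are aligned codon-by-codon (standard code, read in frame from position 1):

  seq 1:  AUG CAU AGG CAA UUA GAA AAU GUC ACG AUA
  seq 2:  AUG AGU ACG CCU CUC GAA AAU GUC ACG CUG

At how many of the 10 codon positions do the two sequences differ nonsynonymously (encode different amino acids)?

Codon 1: AUG Met / AUG Met — identical.
Codon 2: CAU His / AGU Ser — nonsynonymous.
Codon 3: AGG Arg / ACG Thr — nonsynonymous.
Codon 4: CAA Gln / CCU Pro — nonsynonymous.
Codon 5: UUA Leu / CUC Leu — synonymous.
Codon 6: GAA Glu / GAA Glu — identical.
Codon 7: AAU Asn / AAU Asn — identical.
Codon 8: GUC Val / GUC Val — identical.
Codon 9: ACG Thr / ACG Thr — identical.
Codon 10: AUA Ile / CUG Leu — nonsynonymous.
Nonsynonymous differences: 4.

4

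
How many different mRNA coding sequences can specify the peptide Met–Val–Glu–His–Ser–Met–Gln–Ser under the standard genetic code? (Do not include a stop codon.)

1152

Met: 1 codon.
Val: 4 codons.
Glu: 2 codons.
His: 2 codons.
Ser: 6 codons.
Met: 1 codon.
Gln: 2 codons.
Ser: 6 codons.
1 × 4 × 2 × 2 × 6 × 1 × 2 × 6 = 1152.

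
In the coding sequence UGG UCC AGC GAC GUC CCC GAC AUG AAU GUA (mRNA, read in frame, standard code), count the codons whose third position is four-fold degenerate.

4

Codon 1 UGG (Trp): third position 1-fold.
Codon 2 UCC (Ser): third position 4-fold.
Codon 3 AGC (Ser): third position 2-fold.
Codon 4 GAC (Asp): third position 2-fold.
Codon 5 GUC (Val): third position 4-fold.
Codon 6 CCC (Pro): third position 4-fold.
Codon 7 GAC (Asp): third position 2-fold.
Codon 8 AUG (Met): third position 1-fold.
Codon 9 AAU (Asn): third position 2-fold.
Codon 10 GUA (Val): third position 4-fold.
Four-fold degenerate third positions: 4.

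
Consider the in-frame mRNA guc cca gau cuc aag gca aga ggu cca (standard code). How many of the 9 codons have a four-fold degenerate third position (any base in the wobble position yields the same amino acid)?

6

Codon 1 GUC (Val): third position 4-fold.
Codon 2 CCA (Pro): third position 4-fold.
Codon 3 GAU (Asp): third position 2-fold.
Codon 4 CUC (Leu): third position 4-fold.
Codon 5 AAG (Lys): third position 2-fold.
Codon 6 GCA (Ala): third position 4-fold.
Codon 7 AGA (Arg): third position 2-fold.
Codon 8 GGU (Gly): third position 4-fold.
Codon 9 CCA (Pro): third position 4-fold.
Four-fold degenerate third positions: 6.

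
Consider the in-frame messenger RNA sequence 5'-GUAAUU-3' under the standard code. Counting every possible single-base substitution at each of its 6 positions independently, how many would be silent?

5

Codon 1 (GUA, Val): 3 synonymous substitutions.
Codon 2 (AUU, Ile): 2 synonymous substitutions.
Total: 3 + 2 = 5.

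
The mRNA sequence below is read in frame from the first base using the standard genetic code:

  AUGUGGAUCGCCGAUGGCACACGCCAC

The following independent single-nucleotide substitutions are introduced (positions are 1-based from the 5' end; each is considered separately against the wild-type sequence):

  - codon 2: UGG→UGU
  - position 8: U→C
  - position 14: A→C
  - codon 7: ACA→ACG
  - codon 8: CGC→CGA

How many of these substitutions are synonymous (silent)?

2

Codon 2: UGG (Trp) → UGU (Cys) — missense.
Codon 3: AUC (Ile) → ACC (Thr) — missense.
Codon 5: GAU (Asp) → GCU (Ala) — missense.
Codon 7: ACA (Thr) → ACG (Thr) — synonymous.
Codon 8: CGC (Arg) → CGA (Arg) — synonymous.
Synonymous: 2 of 5.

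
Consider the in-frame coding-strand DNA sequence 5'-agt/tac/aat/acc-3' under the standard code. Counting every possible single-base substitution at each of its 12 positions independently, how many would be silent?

Codon 1 (AGT, Ser): 1 synonymous substitution.
Codon 2 (TAC, Tyr): 1 synonymous substitution.
Codon 3 (AAT, Asn): 1 synonymous substitution.
Codon 4 (ACC, Thr): 3 synonymous substitutions.
Total: 1 + 1 + 1 + 3 = 6.

6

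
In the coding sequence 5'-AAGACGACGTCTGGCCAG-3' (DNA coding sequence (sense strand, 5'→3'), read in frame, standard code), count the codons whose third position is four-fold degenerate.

4

Codon 1 AAG (Lys): third position 2-fold.
Codon 2 ACG (Thr): third position 4-fold.
Codon 3 ACG (Thr): third position 4-fold.
Codon 4 TCT (Ser): third position 4-fold.
Codon 5 GGC (Gly): third position 4-fold.
Codon 6 CAG (Gln): third position 2-fold.
Four-fold degenerate third positions: 4.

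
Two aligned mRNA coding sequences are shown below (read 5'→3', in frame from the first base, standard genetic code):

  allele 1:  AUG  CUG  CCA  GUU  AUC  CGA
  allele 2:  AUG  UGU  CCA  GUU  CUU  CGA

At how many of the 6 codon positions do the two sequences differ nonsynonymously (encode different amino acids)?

Codon 1: AUG Met / AUG Met — identical.
Codon 2: CUG Leu / UGU Cys — nonsynonymous.
Codon 3: CCA Pro / CCA Pro — identical.
Codon 4: GUU Val / GUU Val — identical.
Codon 5: AUC Ile / CUU Leu — nonsynonymous.
Codon 6: CGA Arg / CGA Arg — identical.
Nonsynonymous differences: 2.

2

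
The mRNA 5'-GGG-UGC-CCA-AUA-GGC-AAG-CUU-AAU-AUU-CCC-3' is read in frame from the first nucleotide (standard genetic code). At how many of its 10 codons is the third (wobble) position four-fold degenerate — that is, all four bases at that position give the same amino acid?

Codon 1 GGG (Gly): third position 4-fold.
Codon 2 UGC (Cys): third position 2-fold.
Codon 3 CCA (Pro): third position 4-fold.
Codon 4 AUA (Ile): third position 3-fold.
Codon 5 GGC (Gly): third position 4-fold.
Codon 6 AAG (Lys): third position 2-fold.
Codon 7 CUU (Leu): third position 4-fold.
Codon 8 AAU (Asn): third position 2-fold.
Codon 9 AUU (Ile): third position 3-fold.
Codon 10 CCC (Pro): third position 4-fold.
Four-fold degenerate third positions: 5.

5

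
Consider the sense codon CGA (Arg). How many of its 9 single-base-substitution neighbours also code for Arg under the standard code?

Position 1: AGA → 1 synonymous.
Position 2: none → 0 synonymous.
Position 3: CGU, CGC, CGG → 3 synonymous.
Total: 1 + 0 + 3 = 4.

4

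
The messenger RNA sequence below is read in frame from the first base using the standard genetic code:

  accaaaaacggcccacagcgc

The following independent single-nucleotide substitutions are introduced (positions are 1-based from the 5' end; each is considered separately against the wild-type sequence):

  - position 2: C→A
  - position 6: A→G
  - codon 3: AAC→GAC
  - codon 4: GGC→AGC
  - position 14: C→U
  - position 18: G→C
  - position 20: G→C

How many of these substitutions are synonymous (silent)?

Codon 1: ACC (Thr) → AAC (Asn) — missense.
Codon 2: AAA (Lys) → AAG (Lys) — synonymous.
Codon 3: AAC (Asn) → GAC (Asp) — missense.
Codon 4: GGC (Gly) → AGC (Ser) — missense.
Codon 5: CCA (Pro) → CUA (Leu) — missense.
Codon 6: CAG (Gln) → CAC (His) — missense.
Codon 7: CGC (Arg) → CCC (Pro) — missense.
Synonymous: 1 of 7.

1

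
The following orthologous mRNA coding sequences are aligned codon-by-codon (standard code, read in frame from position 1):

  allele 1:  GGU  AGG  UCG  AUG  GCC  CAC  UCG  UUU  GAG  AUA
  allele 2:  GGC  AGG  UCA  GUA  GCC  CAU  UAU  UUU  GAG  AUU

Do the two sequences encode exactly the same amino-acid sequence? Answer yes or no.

no

Codon 1: GGU Gly / GGC Gly — synonymous.
Codon 2: AGG Arg / AGG Arg — identical.
Codon 3: UCG Ser / UCA Ser — synonymous.
Codon 4: AUG Met / GUA Val — nonsynonymous.
Codon 5: GCC Ala / GCC Ala — identical.
Codon 6: CAC His / CAU His — synonymous.
Codon 7: UCG Ser / UAU Tyr — nonsynonymous.
Codon 8: UUU Phe / UUU Phe — identical.
Codon 9: GAG Glu / GAG Glu — identical.
Codon 10: AUA Ile / AUU Ile — synonymous.
Nonsynonymous differences: 2 → different protein.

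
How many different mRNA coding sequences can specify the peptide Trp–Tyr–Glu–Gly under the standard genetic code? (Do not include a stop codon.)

16

Trp: 1 codon.
Tyr: 2 codons.
Glu: 2 codons.
Gly: 4 codons.
1 × 2 × 2 × 4 = 16.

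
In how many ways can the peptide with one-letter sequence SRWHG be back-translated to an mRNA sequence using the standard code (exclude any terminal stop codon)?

288

Ser: 6 codons.
Arg: 6 codons.
Trp: 1 codon.
His: 2 codons.
Gly: 4 codons.
6 × 6 × 1 × 2 × 4 = 288.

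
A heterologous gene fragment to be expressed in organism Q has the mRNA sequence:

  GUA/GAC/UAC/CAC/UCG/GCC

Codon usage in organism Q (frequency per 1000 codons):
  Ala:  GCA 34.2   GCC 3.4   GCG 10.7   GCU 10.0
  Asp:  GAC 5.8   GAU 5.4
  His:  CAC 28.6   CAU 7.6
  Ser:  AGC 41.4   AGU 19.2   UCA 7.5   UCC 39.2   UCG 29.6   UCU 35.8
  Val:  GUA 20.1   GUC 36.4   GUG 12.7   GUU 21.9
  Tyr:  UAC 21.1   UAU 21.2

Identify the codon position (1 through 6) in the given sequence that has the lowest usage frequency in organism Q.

6

Codon 1 GUA (Val): 20.1 per 1000.
Codon 2 GAC (Asp): 5.8 per 1000.
Codon 3 UAC (Tyr): 21.1 per 1000.
Codon 4 CAC (His): 28.6 per 1000.
Codon 5 UCG (Ser): 29.6 per 1000.
Codon 6 GCC (Ala): 3.4 per 1000.
Lowest frequency is 3.4 at codon 6.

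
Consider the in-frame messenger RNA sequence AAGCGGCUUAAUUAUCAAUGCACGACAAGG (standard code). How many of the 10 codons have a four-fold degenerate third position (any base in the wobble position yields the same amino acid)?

Codon 1 AAG (Lys): third position 2-fold.
Codon 2 CGG (Arg): third position 4-fold.
Codon 3 CUU (Leu): third position 4-fold.
Codon 4 AAU (Asn): third position 2-fold.
Codon 5 UAU (Tyr): third position 2-fold.
Codon 6 CAA (Gln): third position 2-fold.
Codon 7 UGC (Cys): third position 2-fold.
Codon 8 ACG (Thr): third position 4-fold.
Codon 9 ACA (Thr): third position 4-fold.
Codon 10 AGG (Arg): third position 2-fold.
Four-fold degenerate third positions: 4.

4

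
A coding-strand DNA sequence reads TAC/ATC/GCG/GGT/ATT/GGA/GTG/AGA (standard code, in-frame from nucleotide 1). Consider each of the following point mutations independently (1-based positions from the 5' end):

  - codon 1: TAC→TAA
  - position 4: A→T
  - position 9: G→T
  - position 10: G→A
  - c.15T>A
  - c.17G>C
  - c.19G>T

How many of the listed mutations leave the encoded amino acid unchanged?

2

Codon 1: TAC (Tyr) → TAA (Stop) — nonsense.
Codon 2: ATC (Ile) → TTC (Phe) — missense.
Codon 3: GCG (Ala) → GCT (Ala) — synonymous.
Codon 4: GGT (Gly) → AGT (Ser) — missense.
Codon 5: ATT (Ile) → ATA (Ile) — synonymous.
Codon 6: GGA (Gly) → GCA (Ala) — missense.
Codon 7: GTG (Val) → TTG (Leu) — missense.
Synonymous: 2 of 7.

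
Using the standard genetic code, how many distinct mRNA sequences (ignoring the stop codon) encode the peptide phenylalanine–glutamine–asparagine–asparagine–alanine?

64

Phe: 2 codons.
Gln: 2 codons.
Asn: 2 codons.
Asn: 2 codons.
Ala: 4 codons.
2 × 2 × 2 × 2 × 4 = 64.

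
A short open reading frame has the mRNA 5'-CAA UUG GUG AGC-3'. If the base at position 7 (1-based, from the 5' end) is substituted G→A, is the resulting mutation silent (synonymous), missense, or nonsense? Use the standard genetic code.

missense

Position 7 falls in codon 3: GUG → Val.
After the substitution the codon is AUG → Met.
Val ≠ Met, so this is a missense mutation.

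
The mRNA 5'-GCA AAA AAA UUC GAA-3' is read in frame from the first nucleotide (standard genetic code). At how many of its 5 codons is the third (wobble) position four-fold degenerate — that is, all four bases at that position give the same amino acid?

Codon 1 GCA (Ala): third position 4-fold.
Codon 2 AAA (Lys): third position 2-fold.
Codon 3 AAA (Lys): third position 2-fold.
Codon 4 UUC (Phe): third position 2-fold.
Codon 5 GAA (Glu): third position 2-fold.
Four-fold degenerate third positions: 1.

1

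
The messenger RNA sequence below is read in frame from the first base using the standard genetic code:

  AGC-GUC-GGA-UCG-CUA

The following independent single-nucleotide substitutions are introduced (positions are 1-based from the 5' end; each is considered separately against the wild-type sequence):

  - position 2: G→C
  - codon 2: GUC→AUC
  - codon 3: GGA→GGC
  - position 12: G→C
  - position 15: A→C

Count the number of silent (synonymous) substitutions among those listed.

Codon 1: AGC (Ser) → ACC (Thr) — missense.
Codon 2: GUC (Val) → AUC (Ile) — missense.
Codon 3: GGA (Gly) → GGC (Gly) — synonymous.
Codon 4: UCG (Ser) → UCC (Ser) — synonymous.
Codon 5: CUA (Leu) → CUC (Leu) — synonymous.
Synonymous: 3 of 5.

3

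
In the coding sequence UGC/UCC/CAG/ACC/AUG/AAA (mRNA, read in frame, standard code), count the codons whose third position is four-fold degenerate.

2

Codon 1 UGC (Cys): third position 2-fold.
Codon 2 UCC (Ser): third position 4-fold.
Codon 3 CAG (Gln): third position 2-fold.
Codon 4 ACC (Thr): third position 4-fold.
Codon 5 AUG (Met): third position 1-fold.
Codon 6 AAA (Lys): third position 2-fold.
Four-fold degenerate third positions: 2.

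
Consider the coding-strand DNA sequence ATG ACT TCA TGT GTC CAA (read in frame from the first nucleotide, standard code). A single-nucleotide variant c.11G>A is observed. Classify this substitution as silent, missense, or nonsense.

Position 11 falls in codon 4: TGT → Cys.
After the substitution the codon is TAT → Tyr.
Cys ≠ Tyr, so this is a missense mutation.

missense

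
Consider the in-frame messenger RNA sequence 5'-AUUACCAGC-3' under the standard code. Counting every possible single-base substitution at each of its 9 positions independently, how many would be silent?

Codon 1 (AUU, Ile): 2 synonymous substitutions.
Codon 2 (ACC, Thr): 3 synonymous substitutions.
Codon 3 (AGC, Ser): 1 synonymous substitution.
Total: 2 + 3 + 1 = 6.

6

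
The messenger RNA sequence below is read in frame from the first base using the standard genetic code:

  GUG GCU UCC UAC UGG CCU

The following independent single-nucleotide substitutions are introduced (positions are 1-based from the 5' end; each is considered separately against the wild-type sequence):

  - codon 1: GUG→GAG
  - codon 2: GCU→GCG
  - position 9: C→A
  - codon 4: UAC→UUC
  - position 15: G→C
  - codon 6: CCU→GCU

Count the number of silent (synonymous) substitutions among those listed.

2

Codon 1: GUG (Val) → GAG (Glu) — missense.
Codon 2: GCU (Ala) → GCG (Ala) — synonymous.
Codon 3: UCC (Ser) → UCA (Ser) — synonymous.
Codon 4: UAC (Tyr) → UUC (Phe) — missense.
Codon 5: UGG (Trp) → UGC (Cys) — missense.
Codon 6: CCU (Pro) → GCU (Ala) — missense.
Synonymous: 2 of 6.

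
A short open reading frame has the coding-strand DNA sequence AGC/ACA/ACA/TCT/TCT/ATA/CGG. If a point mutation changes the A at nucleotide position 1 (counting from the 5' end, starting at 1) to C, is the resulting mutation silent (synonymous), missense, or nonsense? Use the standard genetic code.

missense

Position 1 falls in codon 1: AGC → Ser.
After the substitution the codon is CGC → Arg.
Ser ≠ Arg, so this is a missense mutation.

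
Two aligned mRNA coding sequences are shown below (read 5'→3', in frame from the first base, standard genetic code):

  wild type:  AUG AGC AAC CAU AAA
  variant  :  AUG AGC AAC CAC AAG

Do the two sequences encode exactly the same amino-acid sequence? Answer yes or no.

Codon 1: AUG Met / AUG Met — identical.
Codon 2: AGC Ser / AGC Ser — identical.
Codon 3: AAC Asn / AAC Asn — identical.
Codon 4: CAU His / CAC His — synonymous.
Codon 5: AAA Lys / AAG Lys — synonymous.
Nonsynonymous differences: 0 → same protein.

yes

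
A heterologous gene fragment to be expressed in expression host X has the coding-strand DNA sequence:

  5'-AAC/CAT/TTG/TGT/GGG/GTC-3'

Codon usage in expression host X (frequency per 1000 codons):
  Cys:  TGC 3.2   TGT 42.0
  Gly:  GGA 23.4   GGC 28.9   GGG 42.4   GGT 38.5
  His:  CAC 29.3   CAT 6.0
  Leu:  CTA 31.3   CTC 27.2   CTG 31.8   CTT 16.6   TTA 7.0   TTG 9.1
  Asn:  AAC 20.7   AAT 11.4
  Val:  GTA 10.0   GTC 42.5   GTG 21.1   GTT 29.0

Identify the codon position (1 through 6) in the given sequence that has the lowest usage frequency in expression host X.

2

Codon 1 AAC (Asn): 20.7 per 1000.
Codon 2 CAT (His): 6.0 per 1000.
Codon 3 TTG (Leu): 9.1 per 1000.
Codon 4 TGT (Cys): 42.0 per 1000.
Codon 5 GGG (Gly): 42.4 per 1000.
Codon 6 GTC (Val): 42.5 per 1000.
Lowest frequency is 6.0 at codon 2.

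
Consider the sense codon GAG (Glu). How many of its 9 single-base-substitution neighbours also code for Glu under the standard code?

1

Position 1: none → 0 synonymous.
Position 2: none → 0 synonymous.
Position 3: GAA → 1 synonymous.
Total: 0 + 0 + 1 = 1.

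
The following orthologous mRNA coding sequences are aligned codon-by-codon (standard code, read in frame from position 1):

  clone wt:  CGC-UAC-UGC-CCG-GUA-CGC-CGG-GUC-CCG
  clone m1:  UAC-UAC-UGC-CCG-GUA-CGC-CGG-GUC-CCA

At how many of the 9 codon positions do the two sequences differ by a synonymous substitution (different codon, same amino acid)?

Codon 1: CGC Arg / UAC Tyr — nonsynonymous.
Codon 2: UAC Tyr / UAC Tyr — identical.
Codon 3: UGC Cys / UGC Cys — identical.
Codon 4: CCG Pro / CCG Pro — identical.
Codon 5: GUA Val / GUA Val — identical.
Codon 6: CGC Arg / CGC Arg — identical.
Codon 7: CGG Arg / CGG Arg — identical.
Codon 8: GUC Val / GUC Val — identical.
Codon 9: CCG Pro / CCA Pro — synonymous.
Synonymous differences: 1.

1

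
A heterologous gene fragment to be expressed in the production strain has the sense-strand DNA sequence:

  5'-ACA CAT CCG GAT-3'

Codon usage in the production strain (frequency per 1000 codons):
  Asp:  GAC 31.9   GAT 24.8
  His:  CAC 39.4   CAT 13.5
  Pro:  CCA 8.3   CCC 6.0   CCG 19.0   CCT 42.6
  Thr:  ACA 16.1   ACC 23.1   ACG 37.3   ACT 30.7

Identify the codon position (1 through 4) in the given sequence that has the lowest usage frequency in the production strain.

Codon 1 ACA (Thr): 16.1 per 1000.
Codon 2 CAT (His): 13.5 per 1000.
Codon 3 CCG (Pro): 19.0 per 1000.
Codon 4 GAT (Asp): 24.8 per 1000.
Lowest frequency is 13.5 at codon 2.

2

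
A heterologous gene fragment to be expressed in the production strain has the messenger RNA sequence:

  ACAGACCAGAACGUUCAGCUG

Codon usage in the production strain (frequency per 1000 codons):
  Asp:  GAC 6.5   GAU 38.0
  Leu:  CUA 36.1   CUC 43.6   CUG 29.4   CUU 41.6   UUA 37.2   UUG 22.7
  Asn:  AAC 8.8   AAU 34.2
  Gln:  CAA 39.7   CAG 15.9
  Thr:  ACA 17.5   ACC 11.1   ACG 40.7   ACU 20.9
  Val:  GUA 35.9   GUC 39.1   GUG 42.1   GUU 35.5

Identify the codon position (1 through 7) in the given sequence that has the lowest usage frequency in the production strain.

2

Codon 1 ACA (Thr): 17.5 per 1000.
Codon 2 GAC (Asp): 6.5 per 1000.
Codon 3 CAG (Gln): 15.9 per 1000.
Codon 4 AAC (Asn): 8.8 per 1000.
Codon 5 GUU (Val): 35.5 per 1000.
Codon 6 CAG (Gln): 15.9 per 1000.
Codon 7 CUG (Leu): 29.4 per 1000.
Lowest frequency is 6.5 at codon 2.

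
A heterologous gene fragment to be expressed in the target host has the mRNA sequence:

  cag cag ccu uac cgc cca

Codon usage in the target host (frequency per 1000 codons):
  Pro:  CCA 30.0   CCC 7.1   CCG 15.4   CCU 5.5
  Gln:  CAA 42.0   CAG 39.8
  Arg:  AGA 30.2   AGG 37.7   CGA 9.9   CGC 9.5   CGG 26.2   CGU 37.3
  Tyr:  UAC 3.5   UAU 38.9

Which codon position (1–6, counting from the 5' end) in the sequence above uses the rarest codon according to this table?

Codon 1 CAG (Gln): 39.8 per 1000.
Codon 2 CAG (Gln): 39.8 per 1000.
Codon 3 CCU (Pro): 5.5 per 1000.
Codon 4 UAC (Tyr): 3.5 per 1000.
Codon 5 CGC (Arg): 9.5 per 1000.
Codon 6 CCA (Pro): 30.0 per 1000.
Lowest frequency is 3.5 at codon 4.

4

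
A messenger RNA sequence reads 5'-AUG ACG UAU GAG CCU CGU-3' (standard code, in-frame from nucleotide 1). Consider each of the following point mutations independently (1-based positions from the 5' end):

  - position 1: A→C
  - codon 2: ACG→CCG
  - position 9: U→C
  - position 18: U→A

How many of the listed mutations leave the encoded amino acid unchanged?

Codon 1: AUG (Met) → CUG (Leu) — missense.
Codon 2: ACG (Thr) → CCG (Pro) — missense.
Codon 3: UAU (Tyr) → UAC (Tyr) — synonymous.
Codon 6: CGU (Arg) → CGA (Arg) — synonymous.
Synonymous: 2 of 4.

2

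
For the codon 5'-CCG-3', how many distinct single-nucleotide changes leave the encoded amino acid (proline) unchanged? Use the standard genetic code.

3

Position 1: none → 0 synonymous.
Position 2: none → 0 synonymous.
Position 3: CCU, CCC, CCA → 3 synonymous.
Total: 0 + 0 + 3 = 3.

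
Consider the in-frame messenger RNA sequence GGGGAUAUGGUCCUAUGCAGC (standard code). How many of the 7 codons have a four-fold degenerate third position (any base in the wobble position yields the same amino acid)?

Codon 1 GGG (Gly): third position 4-fold.
Codon 2 GAU (Asp): third position 2-fold.
Codon 3 AUG (Met): third position 1-fold.
Codon 4 GUC (Val): third position 4-fold.
Codon 5 CUA (Leu): third position 4-fold.
Codon 6 UGC (Cys): third position 2-fold.
Codon 7 AGC (Ser): third position 2-fold.
Four-fold degenerate third positions: 3.

3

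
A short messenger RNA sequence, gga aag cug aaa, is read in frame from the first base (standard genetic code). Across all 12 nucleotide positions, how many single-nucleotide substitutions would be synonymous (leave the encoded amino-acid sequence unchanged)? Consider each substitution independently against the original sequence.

Codon 1 (GGA, Gly): 3 synonymous substitutions.
Codon 2 (AAG, Lys): 1 synonymous substitution.
Codon 3 (CUG, Leu): 4 synonymous substitutions.
Codon 4 (AAA, Lys): 1 synonymous substitution.
Total: 3 + 1 + 4 + 1 = 9.

9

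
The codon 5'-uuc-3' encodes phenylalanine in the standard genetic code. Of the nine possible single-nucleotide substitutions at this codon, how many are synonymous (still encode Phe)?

1

Position 1: none → 0 synonymous.
Position 2: none → 0 synonymous.
Position 3: UUU → 1 synonymous.
Total: 0 + 0 + 1 = 1.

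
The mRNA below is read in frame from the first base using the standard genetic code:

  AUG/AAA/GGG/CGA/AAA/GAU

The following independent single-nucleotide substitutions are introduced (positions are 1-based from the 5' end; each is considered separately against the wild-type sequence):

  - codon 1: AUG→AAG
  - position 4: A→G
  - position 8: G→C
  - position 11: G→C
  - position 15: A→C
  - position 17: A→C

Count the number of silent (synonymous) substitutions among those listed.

0

Codon 1: AUG (Met) → AAG (Lys) — missense.
Codon 2: AAA (Lys) → GAA (Glu) — missense.
Codon 3: GGG (Gly) → GCG (Ala) — missense.
Codon 4: CGA (Arg) → CCA (Pro) — missense.
Codon 5: AAA (Lys) → AAC (Asn) — missense.
Codon 6: GAU (Asp) → GCU (Ala) — missense.
Synonymous: 0 of 6.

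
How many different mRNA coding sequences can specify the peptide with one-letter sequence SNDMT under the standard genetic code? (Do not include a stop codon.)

Ser: 6 codons.
Asn: 2 codons.
Asp: 2 codons.
Met: 1 codon.
Thr: 4 codons.
6 × 2 × 2 × 1 × 4 = 96.

96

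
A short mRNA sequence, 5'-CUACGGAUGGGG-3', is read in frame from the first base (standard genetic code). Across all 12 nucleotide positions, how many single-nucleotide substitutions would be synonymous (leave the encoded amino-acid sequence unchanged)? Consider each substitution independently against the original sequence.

Codon 1 (CUA, Leu): 4 synonymous substitutions.
Codon 2 (CGG, Arg): 4 synonymous substitutions.
Codon 3 (AUG, Met): 0 synonymous substitutions.
Codon 4 (GGG, Gly): 3 synonymous substitutions.
Total: 4 + 4 + 0 + 3 = 11.

11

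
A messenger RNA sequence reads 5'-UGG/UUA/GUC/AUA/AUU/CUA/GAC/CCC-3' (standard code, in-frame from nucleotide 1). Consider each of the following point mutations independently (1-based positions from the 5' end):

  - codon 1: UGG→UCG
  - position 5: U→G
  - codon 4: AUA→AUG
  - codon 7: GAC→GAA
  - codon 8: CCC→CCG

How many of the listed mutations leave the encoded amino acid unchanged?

Codon 1: UGG (Trp) → UCG (Ser) — missense.
Codon 2: UUA (Leu) → UGA (Stop) — nonsense.
Codon 4: AUA (Ile) → AUG (Met) — missense.
Codon 7: GAC (Asp) → GAA (Glu) — missense.
Codon 8: CCC (Pro) → CCG (Pro) — synonymous.
Synonymous: 1 of 5.

1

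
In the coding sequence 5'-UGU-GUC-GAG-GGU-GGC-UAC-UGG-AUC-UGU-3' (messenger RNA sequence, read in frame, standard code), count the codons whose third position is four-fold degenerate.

Codon 1 UGU (Cys): third position 2-fold.
Codon 2 GUC (Val): third position 4-fold.
Codon 3 GAG (Glu): third position 2-fold.
Codon 4 GGU (Gly): third position 4-fold.
Codon 5 GGC (Gly): third position 4-fold.
Codon 6 UAC (Tyr): third position 2-fold.
Codon 7 UGG (Trp): third position 1-fold.
Codon 8 AUC (Ile): third position 3-fold.
Codon 9 UGU (Cys): third position 2-fold.
Four-fold degenerate third positions: 3.

3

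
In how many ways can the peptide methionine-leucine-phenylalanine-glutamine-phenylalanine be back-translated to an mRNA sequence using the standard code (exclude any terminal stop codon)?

48

Met: 1 codon.
Leu: 6 codons.
Phe: 2 codons.
Gln: 2 codons.
Phe: 2 codons.
1 × 6 × 2 × 2 × 2 = 48.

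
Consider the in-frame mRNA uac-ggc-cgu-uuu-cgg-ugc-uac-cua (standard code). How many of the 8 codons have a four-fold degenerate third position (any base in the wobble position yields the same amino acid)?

4

Codon 1 UAC (Tyr): third position 2-fold.
Codon 2 GGC (Gly): third position 4-fold.
Codon 3 CGU (Arg): third position 4-fold.
Codon 4 UUU (Phe): third position 2-fold.
Codon 5 CGG (Arg): third position 4-fold.
Codon 6 UGC (Cys): third position 2-fold.
Codon 7 UAC (Tyr): third position 2-fold.
Codon 8 CUA (Leu): third position 4-fold.
Four-fold degenerate third positions: 4.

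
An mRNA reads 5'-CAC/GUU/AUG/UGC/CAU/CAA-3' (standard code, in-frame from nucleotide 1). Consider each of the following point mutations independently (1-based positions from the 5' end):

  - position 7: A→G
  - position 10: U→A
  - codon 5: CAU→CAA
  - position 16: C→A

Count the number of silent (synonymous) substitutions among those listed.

0

Codon 3: AUG (Met) → GUG (Val) — missense.
Codon 4: UGC (Cys) → AGC (Ser) — missense.
Codon 5: CAU (His) → CAA (Gln) — missense.
Codon 6: CAA (Gln) → AAA (Lys) — missense.
Synonymous: 0 of 4.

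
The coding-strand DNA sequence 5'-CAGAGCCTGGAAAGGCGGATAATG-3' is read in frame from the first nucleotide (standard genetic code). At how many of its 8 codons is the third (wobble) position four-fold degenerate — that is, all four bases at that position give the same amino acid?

2

Codon 1 CAG (Gln): third position 2-fold.
Codon 2 AGC (Ser): third position 2-fold.
Codon 3 CTG (Leu): third position 4-fold.
Codon 4 GAA (Glu): third position 2-fold.
Codon 5 AGG (Arg): third position 2-fold.
Codon 6 CGG (Arg): third position 4-fold.
Codon 7 ATA (Ile): third position 3-fold.
Codon 8 ATG (Met): third position 1-fold.
Four-fold degenerate third positions: 2.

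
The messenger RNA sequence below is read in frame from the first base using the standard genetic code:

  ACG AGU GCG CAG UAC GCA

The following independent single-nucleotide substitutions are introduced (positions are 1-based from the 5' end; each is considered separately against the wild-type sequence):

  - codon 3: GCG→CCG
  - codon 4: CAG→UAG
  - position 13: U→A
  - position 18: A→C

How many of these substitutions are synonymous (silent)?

1

Codon 3: GCG (Ala) → CCG (Pro) — missense.
Codon 4: CAG (Gln) → UAG (Stop) — nonsense.
Codon 5: UAC (Tyr) → AAC (Asn) — missense.
Codon 6: GCA (Ala) → GCC (Ala) — synonymous.
Synonymous: 1 of 4.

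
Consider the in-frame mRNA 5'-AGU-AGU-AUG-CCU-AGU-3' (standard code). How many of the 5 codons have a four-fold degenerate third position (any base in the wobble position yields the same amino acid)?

Codon 1 AGU (Ser): third position 2-fold.
Codon 2 AGU (Ser): third position 2-fold.
Codon 3 AUG (Met): third position 1-fold.
Codon 4 CCU (Pro): third position 4-fold.
Codon 5 AGU (Ser): third position 2-fold.
Four-fold degenerate third positions: 1.

1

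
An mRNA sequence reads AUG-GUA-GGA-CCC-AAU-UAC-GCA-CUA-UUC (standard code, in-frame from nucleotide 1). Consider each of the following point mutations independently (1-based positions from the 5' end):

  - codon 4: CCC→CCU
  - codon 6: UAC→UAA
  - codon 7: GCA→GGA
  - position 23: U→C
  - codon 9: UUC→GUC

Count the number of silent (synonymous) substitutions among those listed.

Codon 4: CCC (Pro) → CCU (Pro) — synonymous.
Codon 6: UAC (Tyr) → UAA (Stop) — nonsense.
Codon 7: GCA (Ala) → GGA (Gly) — missense.
Codon 8: CUA (Leu) → CCA (Pro) — missense.
Codon 9: UUC (Phe) → GUC (Val) — missense.
Synonymous: 1 of 5.

1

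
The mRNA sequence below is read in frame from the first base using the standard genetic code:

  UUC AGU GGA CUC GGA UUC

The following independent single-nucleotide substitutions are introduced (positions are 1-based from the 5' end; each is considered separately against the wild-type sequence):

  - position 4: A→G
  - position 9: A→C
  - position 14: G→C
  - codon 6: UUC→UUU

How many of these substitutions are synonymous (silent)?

2

Codon 2: AGU (Ser) → GGU (Gly) — missense.
Codon 3: GGA (Gly) → GGC (Gly) — synonymous.
Codon 5: GGA (Gly) → GCA (Ala) — missense.
Codon 6: UUC (Phe) → UUU (Phe) — synonymous.
Synonymous: 2 of 4.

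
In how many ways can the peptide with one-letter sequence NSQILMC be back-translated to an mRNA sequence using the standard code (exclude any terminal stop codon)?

864

Asn: 2 codons.
Ser: 6 codons.
Gln: 2 codons.
Ile: 3 codons.
Leu: 6 codons.
Met: 1 codon.
Cys: 2 codons.
2 × 6 × 2 × 3 × 6 × 1 × 2 = 864.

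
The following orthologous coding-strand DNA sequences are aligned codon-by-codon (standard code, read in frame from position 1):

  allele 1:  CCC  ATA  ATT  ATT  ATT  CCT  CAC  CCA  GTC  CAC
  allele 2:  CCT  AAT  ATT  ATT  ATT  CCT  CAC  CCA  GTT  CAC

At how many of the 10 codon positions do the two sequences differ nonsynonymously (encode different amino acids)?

1

Codon 1: CCC Pro / CCT Pro — synonymous.
Codon 2: ATA Ile / AAT Asn — nonsynonymous.
Codon 3: ATT Ile / ATT Ile — identical.
Codon 4: ATT Ile / ATT Ile — identical.
Codon 5: ATT Ile / ATT Ile — identical.
Codon 6: CCT Pro / CCT Pro — identical.
Codon 7: CAC His / CAC His — identical.
Codon 8: CCA Pro / CCA Pro — identical.
Codon 9: GTC Val / GTT Val — synonymous.
Codon 10: CAC His / CAC His — identical.
Nonsynonymous differences: 1.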